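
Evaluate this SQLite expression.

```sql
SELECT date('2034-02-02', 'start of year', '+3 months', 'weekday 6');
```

`start of year` rewinds 2034-02-02 to 2034-01-01.
Adding +3 months to 2034-01-01 gives 2034-04-01.
`weekday 6` advances to the next Saturday; 2034-04-01 is already a Saturday, so it stays at 2034-04-01.

2034-04-01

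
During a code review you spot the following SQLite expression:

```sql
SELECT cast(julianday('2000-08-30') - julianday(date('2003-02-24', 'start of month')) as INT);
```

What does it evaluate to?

`start of month` rewinds 2003-02-24 to 2003-02-01.
1 day remains in August 2000 after the 30th (31 − 30).
Full months from September 2000 through January 2003 contribute their day counts.
Then 1 day into February 2003.
Total: 1 + 30 + 31 + 30 + 31 + 31 + 28 + 31 + 30 + 31 + 30 + 31 + 31 + 30 + 31 + 30 + 31 + 31 + 28 + 31 + 30 + 31 + 30 + 31 + 31 + 30 + 31 + 30 + 31 + 31 + 1 = 885.
The subtraction is earlier − later, so the result is −885 → -885.

-885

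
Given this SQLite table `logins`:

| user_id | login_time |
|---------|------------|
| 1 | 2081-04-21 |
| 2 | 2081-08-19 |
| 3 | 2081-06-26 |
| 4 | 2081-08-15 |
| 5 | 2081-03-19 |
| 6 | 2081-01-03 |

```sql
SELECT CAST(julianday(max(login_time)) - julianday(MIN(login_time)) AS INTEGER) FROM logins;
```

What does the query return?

228

MIN = 2081-01-03, MAX = 2081-08-19.
28 days remain in January 2081 after the 3rd (31 − 3).
Full months from February 2081 through July 2081 contribute their day counts.
Then 19 days into August 2081.
Total: 28 + 28 + 31 + 30 + 31 + 30 + 31 + 19 = 228.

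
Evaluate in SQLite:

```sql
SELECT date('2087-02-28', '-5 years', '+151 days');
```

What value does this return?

2082-07-29

Adding -5 years to 2087-02-28 gives 2082-02-28.
Applying '+151 days' to 2082-02-28: counting 151 days forward gives 2082-07-29.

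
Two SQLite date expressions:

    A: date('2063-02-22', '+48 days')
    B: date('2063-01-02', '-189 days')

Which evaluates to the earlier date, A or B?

A = 2063-04-11.
B = 2062-06-27.
B is earlier.

B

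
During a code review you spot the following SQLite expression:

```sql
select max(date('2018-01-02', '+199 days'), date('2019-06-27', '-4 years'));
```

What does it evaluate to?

2018-07-20

date('2018-01-02', '+199 days') → 2018-07-20.
date('2019-06-27', '-4 years') → 2015-06-27.
Later of the two is 2018-07-20.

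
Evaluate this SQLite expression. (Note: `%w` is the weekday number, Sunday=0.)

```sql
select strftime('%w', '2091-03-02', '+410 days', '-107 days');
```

0

First apply '+410 days', '-107 days': 2091-03-02 → 2091-12-30.
2091-12-30 is a Sunday; with Sunday=0 that is 0.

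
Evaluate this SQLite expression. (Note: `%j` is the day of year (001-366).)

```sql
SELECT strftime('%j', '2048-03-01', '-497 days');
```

First apply '-497 days': 2048-03-01 → 2046-10-21.
Day-of-year for 2046-10-21: days since 2046-01-01 inclusive = 294, zero-padded to 294.

294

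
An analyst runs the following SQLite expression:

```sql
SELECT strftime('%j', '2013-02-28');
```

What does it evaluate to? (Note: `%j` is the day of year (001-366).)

059

Day-of-year for 2013-02-28: days since 2013-01-01 inclusive = 59, zero-padded to 059.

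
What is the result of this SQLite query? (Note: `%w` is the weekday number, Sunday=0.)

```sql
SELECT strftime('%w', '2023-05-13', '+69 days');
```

5

First apply '+69 days': 2023-05-13 → 2023-07-21.
2023-07-21 is a Friday; with Sunday=0 that is 5.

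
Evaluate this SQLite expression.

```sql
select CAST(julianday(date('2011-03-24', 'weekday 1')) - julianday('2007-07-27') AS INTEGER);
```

1340

`weekday 1` advances to the next Monday; 2011-03-24 is a Thursday, so it moves forward to 2011-03-28.
4 days remain in July 2007 after the 27th (31 − 27).
Full months from August 2007 through February 2011 contribute their day counts.
Then 28 days into March 2011.
Total: 4 + 31 + 30 + 31 + 30 + 31 + 31 + 29 + 31 + 30 + 31 + 30 + 31 + 31 + 30 + 31 + 30 + 31 + 31 + 28 + 31 + 30 + 31 + 30 + 31 + 31 + 30 + 31 + 30 + 31 + 31 + 28 + 31 + 30 + 31 + 30 + 31 + 31 + 30 + 31 + 30 + 31 + 31 + 28 + 28 = 1340.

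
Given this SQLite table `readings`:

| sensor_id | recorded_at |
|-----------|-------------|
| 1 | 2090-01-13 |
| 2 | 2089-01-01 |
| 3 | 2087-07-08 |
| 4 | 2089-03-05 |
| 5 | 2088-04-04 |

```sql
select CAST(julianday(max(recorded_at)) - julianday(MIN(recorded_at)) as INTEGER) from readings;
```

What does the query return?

920

MIN = 2087-07-08, MAX = 2090-01-13.
23 days remain in July 2087 after the 8th (31 − 8).
Full months from August 2087 through December 2089 contribute their day counts.
Then 13 days into January 2090.
Total: 23 + 31 + 30 + 31 + 30 + 31 + 31 + 29 + 31 + 30 + 31 + 30 + 31 + 31 + 30 + 31 + 30 + 31 + 31 + 28 + 31 + 30 + 31 + 30 + 31 + 31 + 30 + 31 + 30 + 31 + 13 = 920.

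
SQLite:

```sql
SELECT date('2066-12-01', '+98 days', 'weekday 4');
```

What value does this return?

Applying '+98 days' to 2066-12-01: counting 98 days forward gives 2067-03-09.
`weekday 4` advances to the next Thursday; 2067-03-09 is a Wednesday, so it moves forward to 2067-03-10.

2067-03-10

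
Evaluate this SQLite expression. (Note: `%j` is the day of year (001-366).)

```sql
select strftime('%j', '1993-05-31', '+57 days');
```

208

First apply '+57 days': 1993-05-31 → 1993-07-27.
Day-of-year for 1993-07-27: days since 1993-01-01 inclusive = 208, zero-padded to 208.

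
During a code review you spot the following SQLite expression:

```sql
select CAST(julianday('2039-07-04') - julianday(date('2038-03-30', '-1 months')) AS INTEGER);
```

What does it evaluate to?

489

Adding -1 month to 2038-03-30 targets 2038-02-30. February 2038 has only 28 days, so SQLite normalizes the 2-day overflow forward to 2038-03-02.
29 days remain in March 2038 after the 2nd (31 − 2).
Full months from April 2038 through June 2039 contribute their day counts.
Then 4 days into July 2039.
Total: 29 + 30 + 31 + 30 + 31 + 31 + 30 + 31 + 30 + 31 + 31 + 28 + 31 + 30 + 31 + 30 + 4 = 489.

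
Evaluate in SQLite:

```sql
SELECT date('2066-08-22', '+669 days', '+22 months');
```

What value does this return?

2070-04-21

Applying '+669 days' to 2066-08-22: counting 669 days forward gives 2068-06-21.
Adding +22 months to 2068-06-21 gives 2070-04-21.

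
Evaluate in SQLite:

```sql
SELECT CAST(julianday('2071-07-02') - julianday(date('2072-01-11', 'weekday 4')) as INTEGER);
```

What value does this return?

`weekday 4` advances to the next Thursday; 2072-01-11 is a Monday, so it moves forward to 2072-01-14.
29 days remain in July 2071 after the 2nd (31 − 2).
August 2071: 31 days.
September 2071: 30 days.
October 2071: 31 days.
November 2071: 30 days.
December 2071: 31 days.
Then 14 days into January 2072.
Total: 29 + 31 + 30 + 31 + 30 + 31 + 14 = 196.
The subtraction is earlier − later, so the result is −196 → -196.

-196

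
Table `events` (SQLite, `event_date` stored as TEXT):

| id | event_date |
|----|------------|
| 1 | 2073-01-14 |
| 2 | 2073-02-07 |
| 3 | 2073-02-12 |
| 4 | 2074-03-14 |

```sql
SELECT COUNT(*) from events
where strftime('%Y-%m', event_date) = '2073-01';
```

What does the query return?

1

Rows with year-month 2073-01: 2073-01-14 → 1.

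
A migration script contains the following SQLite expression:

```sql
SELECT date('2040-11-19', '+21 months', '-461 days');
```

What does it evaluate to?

Adding +21 months to 2040-11-19 gives 2042-08-19.
Applying '-461 days' to 2042-08-19: counting 461 days back gives 2041-05-15.

2041-05-15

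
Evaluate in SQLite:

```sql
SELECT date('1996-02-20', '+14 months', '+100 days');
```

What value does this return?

Adding +14 months to 1996-02-20 gives 1997-04-20.
Applying '+100 days' to 1997-04-20: counting 100 days forward gives 1997-07-29.

1997-07-29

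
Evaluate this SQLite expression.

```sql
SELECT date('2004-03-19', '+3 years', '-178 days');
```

2006-09-22

Adding +3 years to 2004-03-19 gives 2007-03-19.
Applying '-178 days' to 2007-03-19: counting 178 days back gives 2006-09-22.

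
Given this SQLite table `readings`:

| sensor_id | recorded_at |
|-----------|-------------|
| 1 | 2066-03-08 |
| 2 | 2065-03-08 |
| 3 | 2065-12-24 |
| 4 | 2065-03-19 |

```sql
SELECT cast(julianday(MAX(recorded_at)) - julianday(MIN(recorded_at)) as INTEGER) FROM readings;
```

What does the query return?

365

MIN = 2065-03-08, MAX = 2066-03-08.
23 days remain in March 2065 after the 8th (31 − 8).
Full months from April 2065 through February 2066 contribute their day counts.
Then 8 days into March 2066.
Total: 23 + 30 + 31 + 30 + 31 + 31 + 30 + 31 + 30 + 31 + 31 + 28 + 8 = 365.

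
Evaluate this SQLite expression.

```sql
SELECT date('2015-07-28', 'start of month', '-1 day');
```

`start of month` rewinds 2015-07-28 to 2015-07-01.
Going back 1 day from 2015-07-01 reaches 2015-06-30 (last day of June, 30 days).

2015-06-30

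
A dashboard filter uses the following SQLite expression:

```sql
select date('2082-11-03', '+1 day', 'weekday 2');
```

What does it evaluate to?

2082-11-10

Advancing 1 more day within November lands on 2082-11-04.
`weekday 2` advances to the next Tuesday; 2082-11-04 is a Wednesday, so it moves forward to 2082-11-10.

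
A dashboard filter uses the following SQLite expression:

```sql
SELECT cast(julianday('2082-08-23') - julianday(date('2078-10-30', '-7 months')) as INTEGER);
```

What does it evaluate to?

1607

Adding -7 months to 2078-10-30 gives 2078-03-30.
1 day remains in March 2078 after the 30th (31 − 30).
Full months from April 2078 through July 2082 contribute their day counts.
Then 23 days into August 2082.
Total: 1 + 30 + 31 + 30 + 31 + 31 + 30 + 31 + 30 + 31 + 31 + 28 + 31 + 30 + 31 + 30 + 31 + 31 + 30 + 31 + 30 + 31 + 31 + 29 + 31 + 30 + 31 + 30 + 31 + 31 + 30 + 31 + 30 + 31 + 31 + 28 + 31 + 30 + 31 + 30 + 31 + 31 + 30 + 31 + 30 + 31 + 31 + 28 + 31 + 30 + 31 + 30 + 31 + 23 = 1607.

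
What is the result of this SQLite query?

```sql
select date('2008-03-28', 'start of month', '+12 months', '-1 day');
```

`start of month` rewinds 2008-03-28 to 2008-03-01.
Adding +12 months to 2008-03-01 gives 2009-03-01.
Going back 1 day from 2009-03-01 reaches 2009-02-28 (last day of February, 28 days).

2009-02-28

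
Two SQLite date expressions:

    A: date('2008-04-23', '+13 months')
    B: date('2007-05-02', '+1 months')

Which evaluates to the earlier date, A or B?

A = 2009-05-23.
B = 2007-06-02.
B is earlier.

B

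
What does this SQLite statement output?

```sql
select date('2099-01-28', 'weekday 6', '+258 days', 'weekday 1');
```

2099-10-19

`weekday 6` advances to the next Saturday; 2099-01-28 is a Wednesday, so it moves forward to 2099-01-31.
Applying '+258 days' to 2099-01-31: counting 258 days forward gives 2099-10-16.
`weekday 1` advances to the next Monday; 2099-10-16 is a Friday, so it moves forward to 2099-10-19.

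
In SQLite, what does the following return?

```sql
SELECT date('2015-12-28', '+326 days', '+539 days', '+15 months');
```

Applying '+326 days' to 2015-12-28: counting 326 days forward gives 2016-11-18.
Applying '+539 days' to 2016-11-18: counting 539 days forward gives 2018-05-11.
Adding +15 months to 2018-05-11 gives 2019-08-11.

2019-08-11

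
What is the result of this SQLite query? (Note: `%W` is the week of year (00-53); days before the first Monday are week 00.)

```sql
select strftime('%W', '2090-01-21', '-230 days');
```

22

First apply '-230 days': 2090-01-21 → 2089-06-05.
2089-06-05 is a Sunday. SQLite's %W counts Mondays since the year started; the result is 22.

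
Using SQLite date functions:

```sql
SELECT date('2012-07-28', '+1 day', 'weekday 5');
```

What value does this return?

2012-08-03

Advancing 1 more day within July lands on 2012-07-29.
`weekday 5` advances to the next Friday; 2012-07-29 is a Sunday, so it moves forward to 2012-08-03.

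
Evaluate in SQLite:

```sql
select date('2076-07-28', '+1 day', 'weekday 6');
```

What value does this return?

Advancing 1 more day within July lands on 2076-07-29.
`weekday 6` advances to the next Saturday; 2076-07-29 is a Wednesday, so it moves forward to 2076-08-01.

2076-08-01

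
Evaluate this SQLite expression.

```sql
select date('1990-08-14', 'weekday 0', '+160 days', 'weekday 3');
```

`weekday 0` advances to the next Sunday; 1990-08-14 is a Tuesday, so it moves forward to 1990-08-19.
Applying '+160 days' to 1990-08-19: counting 160 days forward gives 1991-01-26.
`weekday 3` advances to the next Wednesday; 1991-01-26 is a Saturday, so it moves forward to 1991-01-30.

1991-01-30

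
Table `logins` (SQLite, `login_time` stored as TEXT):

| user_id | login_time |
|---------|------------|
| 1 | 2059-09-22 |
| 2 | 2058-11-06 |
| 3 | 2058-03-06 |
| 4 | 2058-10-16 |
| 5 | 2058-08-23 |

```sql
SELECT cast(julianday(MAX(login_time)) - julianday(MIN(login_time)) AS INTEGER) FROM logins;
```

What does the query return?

565

MIN = 2058-03-06, MAX = 2059-09-22.
25 days remain in March 2058 after the 6th (31 − 6).
Full months from April 2058 through August 2059 contribute their day counts.
Then 22 days into September 2059.
Total: 25 + 30 + 31 + 30 + 31 + 31 + 30 + 31 + 30 + 31 + 31 + 28 + 31 + 30 + 31 + 30 + 31 + 31 + 22 = 565.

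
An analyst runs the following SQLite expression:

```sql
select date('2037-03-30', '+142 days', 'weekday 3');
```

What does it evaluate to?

Applying '+142 days' to 2037-03-30: counting 142 days forward gives 2037-08-19.
`weekday 3` advances to the next Wednesday; 2037-08-19 is already a Wednesday, so it stays at 2037-08-19.

2037-08-19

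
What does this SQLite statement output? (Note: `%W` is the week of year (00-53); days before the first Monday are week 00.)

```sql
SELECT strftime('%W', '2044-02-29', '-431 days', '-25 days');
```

First apply '-431 days', '-25 days': 2044-02-29 → 2042-11-30.
2042-11-30 is a Sunday. SQLite's %W counts Mondays since the year started; the result is 47.

47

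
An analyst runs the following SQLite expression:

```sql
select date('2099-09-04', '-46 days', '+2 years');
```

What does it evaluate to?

2101-07-20

Applying '-46 days' to 2099-09-04: counting 46 days back gives 2099-07-20.
Adding +2 years to 2099-07-20 gives 2101-07-20.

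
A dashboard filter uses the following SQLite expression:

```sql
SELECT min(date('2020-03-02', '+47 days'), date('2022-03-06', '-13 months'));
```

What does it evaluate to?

2020-04-18

date('2020-03-02', '+47 days') → 2020-04-18.
date('2022-03-06', '-13 months') → 2021-02-06.
Earlier of the two is 2020-04-18.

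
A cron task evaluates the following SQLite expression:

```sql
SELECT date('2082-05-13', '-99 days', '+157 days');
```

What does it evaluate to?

Applying '-99 days' to 2082-05-13: counting 99 days back gives 2082-02-03.
Applying '+157 days' to 2082-02-03: counting 157 days forward gives 2082-07-10.

2082-07-10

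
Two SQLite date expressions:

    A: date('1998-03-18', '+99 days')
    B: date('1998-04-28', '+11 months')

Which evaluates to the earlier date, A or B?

A

A = 1998-06-25.
B = 1999-03-28.
A is earlier.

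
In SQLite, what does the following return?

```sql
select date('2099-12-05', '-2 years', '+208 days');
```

2098-07-01

Adding -2 years to 2099-12-05 gives 2097-12-05.
Applying '+208 days' to 2097-12-05: counting 208 days forward gives 2098-07-01.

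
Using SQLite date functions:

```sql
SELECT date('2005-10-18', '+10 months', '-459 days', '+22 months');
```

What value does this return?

2007-03-16

Adding +10 months to 2005-10-18 gives 2006-08-18.
Applying '-459 days' to 2006-08-18: counting 459 days back gives 2005-05-16.
Adding +22 months to 2005-05-16 gives 2007-03-16.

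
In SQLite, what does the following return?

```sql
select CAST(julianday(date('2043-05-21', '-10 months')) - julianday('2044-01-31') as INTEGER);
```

Adding -10 months to 2043-05-21 gives 2042-07-21.
10 days remain in July 2042 after the 21st (31 − 21).
Full months from August 2042 through December 2043 contribute their day counts.
Then 31 days into January 2044.
Total: 10 + 31 + 30 + 31 + 30 + 31 + 31 + 28 + 31 + 30 + 31 + 30 + 31 + 31 + 30 + 31 + 30 + 31 + 31 = 559.
The subtraction is earlier − later, so the result is −559 → -559.

-559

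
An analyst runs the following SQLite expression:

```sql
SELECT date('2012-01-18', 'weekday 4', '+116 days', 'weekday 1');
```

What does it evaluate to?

2012-05-14

`weekday 4` advances to the next Thursday; 2012-01-18 is a Wednesday, so it moves forward to 2012-01-19.
Applying '+116 days' to 2012-01-19: counting 116 days forward gives 2012-05-14.
`weekday 1` advances to the next Monday; 2012-05-14 is already a Monday, so it stays at 2012-05-14.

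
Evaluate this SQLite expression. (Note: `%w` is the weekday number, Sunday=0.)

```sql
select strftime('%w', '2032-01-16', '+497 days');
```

5

First apply '+497 days': 2032-01-16 → 2033-05-27.
2033-05-27 is a Friday; with Sunday=0 that is 5.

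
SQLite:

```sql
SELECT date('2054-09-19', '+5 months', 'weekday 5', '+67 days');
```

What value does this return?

Adding +5 months to 2054-09-19 gives 2055-02-19.
`weekday 5` advances to the next Friday; 2055-02-19 is already a Friday, so it stays at 2055-02-19.
Applying '+67 days' to 2055-02-19: counting 67 days forward gives 2055-04-27.

2055-04-27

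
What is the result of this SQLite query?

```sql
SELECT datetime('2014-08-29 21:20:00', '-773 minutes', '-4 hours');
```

2014-08-29 04:27:00

773 minutes = 12h 53m; -773 minutes from 2014-08-29 21:20:00 is 2014-08-29 08:27:00.
-4 hours from 2014-08-29 08:27:00 is 2014-08-29 04:27:00.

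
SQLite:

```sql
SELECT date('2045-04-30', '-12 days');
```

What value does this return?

2045-04-18

Going back 12 days within April lands on 2045-04-18.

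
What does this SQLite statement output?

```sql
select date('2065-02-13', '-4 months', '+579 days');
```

Adding -4 months to 2065-02-13 gives 2064-10-13.
Applying '+579 days' to 2064-10-13: counting 579 days forward gives 2066-05-15.

2066-05-15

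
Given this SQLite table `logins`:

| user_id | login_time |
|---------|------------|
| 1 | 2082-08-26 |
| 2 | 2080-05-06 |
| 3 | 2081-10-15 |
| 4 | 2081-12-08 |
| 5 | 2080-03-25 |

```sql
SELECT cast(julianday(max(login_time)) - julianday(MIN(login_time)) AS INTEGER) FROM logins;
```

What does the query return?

884

MIN = 2080-03-25, MAX = 2082-08-26.
6 days remain in March 2080 after the 25th (31 − 25).
Full months from April 2080 through July 2082 contribute their day counts.
Then 26 days into August 2082.
Total: 6 + 30 + 31 + 30 + 31 + 31 + 30 + 31 + 30 + 31 + 31 + 28 + 31 + 30 + 31 + 30 + 31 + 31 + 30 + 31 + 30 + 31 + 31 + 28 + 31 + 30 + 31 + 30 + 31 + 26 = 884.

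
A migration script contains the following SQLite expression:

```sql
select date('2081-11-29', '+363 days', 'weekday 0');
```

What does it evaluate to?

2082-11-29

Applying '+363 days' to 2081-11-29: counting 363 days forward gives 2082-11-27.
`weekday 0` advances to the next Sunday; 2082-11-27 is a Friday, so it moves forward to 2082-11-29.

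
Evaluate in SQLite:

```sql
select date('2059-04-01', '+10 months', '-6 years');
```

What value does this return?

Adding +10 months to 2059-04-01 gives 2060-02-01.
Adding -6 years to 2060-02-01 gives 2054-02-01.

2054-02-01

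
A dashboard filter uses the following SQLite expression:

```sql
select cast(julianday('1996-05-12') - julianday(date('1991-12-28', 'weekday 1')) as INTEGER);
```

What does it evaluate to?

`weekday 1` advances to the next Monday; 1991-12-28 is a Saturday, so it moves forward to 1991-12-30.
1 day remains in December 1991 after the 30th (31 − 30).
Full months from January 1992 through April 1996 contribute their day counts.
Then 12 days into May 1996.
Total: 1 + 31 + 29 + 31 + 30 + 31 + 30 + 31 + 31 + 30 + 31 + 30 + 31 + 31 + 28 + 31 + 30 + 31 + 30 + 31 + 31 + 30 + 31 + 30 + 31 + 31 + 28 + 31 + 30 + 31 + 30 + 31 + 31 + 30 + 31 + 30 + 31 + 31 + 28 + 31 + 30 + 31 + 30 + 31 + 31 + 30 + 31 + 30 + 31 + 31 + 29 + 31 + 30 + 12 = 1595.

1595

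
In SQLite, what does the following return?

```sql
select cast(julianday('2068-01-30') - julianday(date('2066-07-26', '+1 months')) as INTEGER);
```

Adding +1 month to 2066-07-26 gives 2066-08-26.
5 days remain in August 2066 after the 26th (31 − 26).
Full months from September 2066 through December 2067 contribute their day counts.
Then 30 days into January 2068.
Total: 5 + 30 + 31 + 30 + 31 + 31 + 28 + 31 + 30 + 31 + 30 + 31 + 31 + 30 + 31 + 30 + 31 + 30 = 522.

522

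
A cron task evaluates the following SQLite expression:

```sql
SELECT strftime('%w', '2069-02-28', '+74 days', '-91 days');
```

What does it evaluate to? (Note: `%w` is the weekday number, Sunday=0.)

1

First apply '+74 days', '-91 days': 2069-02-28 → 2069-02-11.
2069-02-11 is a Monday; with Sunday=0 that is 1.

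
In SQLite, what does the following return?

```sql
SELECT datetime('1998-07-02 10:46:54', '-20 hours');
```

1998-07-01 14:46:54

-20 hours from 1998-07-02 10:46:54 is 1998-07-01 14:46:54 (crosses midnight).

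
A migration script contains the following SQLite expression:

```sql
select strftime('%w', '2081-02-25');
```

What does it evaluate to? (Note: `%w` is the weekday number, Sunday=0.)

2081-02-25 is a Tuesday; with Sunday=0 that is 2.

2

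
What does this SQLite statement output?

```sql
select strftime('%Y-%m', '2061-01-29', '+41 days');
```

First apply '+41 days': 2061-01-29 → 2061-03-11.
`%Y-%m` extracts the year-month: 2061-03.

2061-03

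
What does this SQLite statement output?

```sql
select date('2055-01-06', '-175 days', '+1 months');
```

2054-08-15

Applying '-175 days' to 2055-01-06: counting 175 days back gives 2054-07-15.
Adding +1 month to 2054-07-15 gives 2054-08-15.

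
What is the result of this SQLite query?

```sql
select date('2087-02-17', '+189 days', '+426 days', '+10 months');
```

2089-08-24

Applying '+189 days' to 2087-02-17: counting 189 days forward gives 2087-08-25.
Applying '+426 days' to 2087-08-25: counting 426 days forward gives 2088-10-24.
Adding +10 months to 2088-10-24 gives 2089-08-24.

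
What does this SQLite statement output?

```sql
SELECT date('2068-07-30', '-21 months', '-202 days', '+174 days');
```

2066-10-02

Adding -21 months to 2068-07-30 gives 2066-10-30.
Applying '-202 days' to 2066-10-30: counting 202 days back gives 2066-04-11.
Applying '+174 days' to 2066-04-11: counting 174 days forward gives 2066-10-02.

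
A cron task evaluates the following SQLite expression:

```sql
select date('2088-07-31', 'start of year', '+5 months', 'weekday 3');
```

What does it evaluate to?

`start of year` rewinds 2088-07-31 to 2088-01-01.
Adding +5 months to 2088-01-01 gives 2088-06-01.
`weekday 3` advances to the next Wednesday; 2088-06-01 is a Tuesday, so it moves forward to 2088-06-02.

2088-06-02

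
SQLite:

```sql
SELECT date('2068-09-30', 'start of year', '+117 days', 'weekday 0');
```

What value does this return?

2068-04-29

`start of year` rewinds 2068-09-30 to 2068-01-01.
Applying '+117 days' to 2068-01-01: counting 117 days forward gives 2068-04-27.
`weekday 0` advances to the next Sunday; 2068-04-27 is a Friday, so it moves forward to 2068-04-29.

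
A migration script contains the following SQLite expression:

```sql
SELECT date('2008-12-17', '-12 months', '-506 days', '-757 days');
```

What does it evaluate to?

Adding -12 months to 2008-12-17 gives 2007-12-17.
Applying '-506 days' to 2007-12-17: counting 506 days back gives 2006-07-29.
Applying '-757 days' to 2006-07-29: counting 757 days back gives 2004-07-02.

2004-07-02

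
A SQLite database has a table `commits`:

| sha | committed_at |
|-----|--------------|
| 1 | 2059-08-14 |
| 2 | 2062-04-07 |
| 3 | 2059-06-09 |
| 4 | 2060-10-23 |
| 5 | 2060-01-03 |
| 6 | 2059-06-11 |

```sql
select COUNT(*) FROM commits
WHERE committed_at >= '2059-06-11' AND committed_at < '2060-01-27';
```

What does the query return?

Rows in [2059-06-11, 2060-01-27): 2059-08-14, 2060-01-03, 2059-06-11 → 3 rows.

3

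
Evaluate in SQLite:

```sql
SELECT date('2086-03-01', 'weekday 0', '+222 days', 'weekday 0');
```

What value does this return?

`weekday 0` advances to the next Sunday; 2086-03-01 is a Friday, so it moves forward to 2086-03-03.
Applying '+222 days' to 2086-03-03: counting 222 days forward gives 2086-10-11.
`weekday 0` advances to the next Sunday; 2086-10-11 is a Friday, so it moves forward to 2086-10-13.

2086-10-13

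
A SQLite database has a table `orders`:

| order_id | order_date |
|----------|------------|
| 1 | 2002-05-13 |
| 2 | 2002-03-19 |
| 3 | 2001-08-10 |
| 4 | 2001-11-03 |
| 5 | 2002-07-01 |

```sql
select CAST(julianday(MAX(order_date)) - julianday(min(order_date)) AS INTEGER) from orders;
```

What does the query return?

325

MIN = 2001-08-10, MAX = 2002-07-01.
21 days remain in August 2001 after the 10th (31 − 10).
Full months from September 2001 through June 2002 contribute their day counts.
Then 1 day into July 2002.
Total: 21 + 30 + 31 + 30 + 31 + 31 + 28 + 31 + 30 + 31 + 30 + 1 = 325.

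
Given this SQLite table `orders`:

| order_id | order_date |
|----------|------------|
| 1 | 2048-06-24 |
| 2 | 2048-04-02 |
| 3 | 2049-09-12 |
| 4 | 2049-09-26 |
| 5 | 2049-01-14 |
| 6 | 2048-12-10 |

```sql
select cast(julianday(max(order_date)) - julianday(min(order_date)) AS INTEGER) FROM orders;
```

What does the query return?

MIN = 2048-04-02, MAX = 2049-09-26.
28 days remain in April 2048 after the 2nd (30 − 2).
Full months from May 2048 through August 2049 contribute their day counts.
Then 26 days into September 2049.
Total: 28 + 31 + 30 + 31 + 31 + 30 + 31 + 30 + 31 + 31 + 28 + 31 + 30 + 31 + 30 + 31 + 31 + 26 = 542.

542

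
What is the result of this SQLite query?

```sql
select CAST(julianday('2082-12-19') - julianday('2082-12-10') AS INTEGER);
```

Both dates are in December 2082: 19 − 10 = 9.

9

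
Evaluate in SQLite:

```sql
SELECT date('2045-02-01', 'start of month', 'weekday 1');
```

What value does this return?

2045-02-06

`start of month` rewinds 2045-02-01 to 2045-02-01.
`weekday 1` advances to the next Monday; 2045-02-01 is a Wednesday, so it moves forward to 2045-02-06.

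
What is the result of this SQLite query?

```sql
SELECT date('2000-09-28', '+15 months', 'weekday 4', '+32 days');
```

2002-02-04

Adding +15 months to 2000-09-28 gives 2001-12-28.
`weekday 4` advances to the next Thursday; 2001-12-28 is a Friday, so it moves forward to 2002-01-03.
January 2002 has 31 days; 28 remain after the 3rd, so 29 days reach 2002-02-01.
Advancing 3 more days within February lands on 2002-02-04.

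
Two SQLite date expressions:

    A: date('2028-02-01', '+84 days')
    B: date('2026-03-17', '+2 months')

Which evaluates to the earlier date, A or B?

A = 2028-04-25.
B = 2026-05-17.
B is earlier.

B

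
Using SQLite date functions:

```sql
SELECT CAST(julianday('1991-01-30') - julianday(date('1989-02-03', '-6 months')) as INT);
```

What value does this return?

Adding -6 months to 1989-02-03 gives 1988-08-03.
28 days remain in August 1988 after the 3rd (31 − 3).
Full months from September 1988 through December 1990 contribute their day counts.
Then 30 days into January 1991.
Total: 28 + 30 + 31 + 30 + 31 + 31 + 28 + 31 + 30 + 31 + 30 + 31 + 31 + 30 + 31 + 30 + 31 + 31 + 28 + 31 + 30 + 31 + 30 + 31 + 31 + 30 + 31 + 30 + 31 + 30 = 910.

910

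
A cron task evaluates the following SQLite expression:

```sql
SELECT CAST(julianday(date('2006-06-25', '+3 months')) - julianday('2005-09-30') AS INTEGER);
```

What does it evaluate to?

Adding +3 months to 2006-06-25 gives 2006-09-25.
0 days remain in September 2005 after the 30th (30 − 30).
Full months from October 2005 through August 2006 contribute their day counts.
Then 25 days into September 2006.
Total: 0 + 31 + 30 + 31 + 31 + 28 + 31 + 30 + 31 + 30 + 31 + 31 + 25 = 360.

360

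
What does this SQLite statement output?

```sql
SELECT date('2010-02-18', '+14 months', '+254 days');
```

2011-12-28

Adding +14 months to 2010-02-18 gives 2011-04-18.
Applying '+254 days' to 2011-04-18: counting 254 days forward gives 2011-12-28.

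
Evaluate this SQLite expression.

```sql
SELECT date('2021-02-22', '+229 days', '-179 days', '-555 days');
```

Applying '+229 days' to 2021-02-22: counting 229 days forward gives 2021-10-09.
Applying '-179 days' to 2021-10-09: counting 179 days back gives 2021-04-13.
Applying '-555 days' to 2021-04-13: counting 555 days back gives 2019-10-06.

2019-10-06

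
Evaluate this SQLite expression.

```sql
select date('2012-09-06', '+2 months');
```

Adding +2 months to 2012-09-06 gives 2012-11-06.

2012-11-06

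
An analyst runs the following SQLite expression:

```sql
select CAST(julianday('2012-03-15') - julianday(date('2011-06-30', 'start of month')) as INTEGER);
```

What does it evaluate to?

288

`start of month` rewinds 2011-06-30 to 2011-06-01.
29 days remain in June 2011 after the 1st (30 − 1).
Full months from July 2011 through February 2012 contribute their day counts.
Then 15 days into March 2012.
Total: 29 + 31 + 31 + 30 + 31 + 30 + 31 + 31 + 29 + 15 = 288.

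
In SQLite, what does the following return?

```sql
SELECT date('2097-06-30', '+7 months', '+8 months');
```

2098-09-30

Adding +7 months to 2097-06-30 gives 2098-01-30.
Adding +8 months to 2098-01-30 gives 2098-09-30.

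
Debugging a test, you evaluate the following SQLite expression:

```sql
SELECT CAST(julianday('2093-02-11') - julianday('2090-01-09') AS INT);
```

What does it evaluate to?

1129

22 days remain in January 2090 after the 9th (31 − 9).
Full months from February 2090 through January 2093 contribute their day counts.
Then 11 days into February 2093.
Total: 22 + 28 + 31 + 30 + 31 + 30 + 31 + 31 + 30 + 31 + 30 + 31 + 31 + 28 + 31 + 30 + 31 + 30 + 31 + 31 + 30 + 31 + 30 + 31 + 31 + 29 + 31 + 30 + 31 + 30 + 31 + 31 + 30 + 31 + 30 + 31 + 31 + 11 = 1129.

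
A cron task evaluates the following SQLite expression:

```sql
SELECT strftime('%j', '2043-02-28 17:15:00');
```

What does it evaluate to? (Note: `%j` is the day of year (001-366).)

059

Day-of-year for 2043-02-28: days since 2043-01-01 inclusive = 59, zero-padded to 059.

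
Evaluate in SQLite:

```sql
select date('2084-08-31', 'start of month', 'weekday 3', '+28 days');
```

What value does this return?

2084-08-30

`start of month` rewinds 2084-08-31 to 2084-08-01.
`weekday 3` advances to the next Wednesday; 2084-08-01 is a Tuesday, so it moves forward to 2084-08-02.
Advancing 28 more days within August lands on 2084-08-30.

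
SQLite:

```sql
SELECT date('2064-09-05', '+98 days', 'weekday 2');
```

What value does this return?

2064-12-16

Applying '+98 days' to 2064-09-05: counting 98 days forward gives 2064-12-12.
`weekday 2` advances to the next Tuesday; 2064-12-12 is a Friday, so it moves forward to 2064-12-16.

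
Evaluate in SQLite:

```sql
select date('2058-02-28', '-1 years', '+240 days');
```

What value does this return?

2057-10-26

Adding -1 year to 2058-02-28 gives 2057-02-28.
Applying '+240 days' to 2057-02-28: counting 240 days forward gives 2057-10-26.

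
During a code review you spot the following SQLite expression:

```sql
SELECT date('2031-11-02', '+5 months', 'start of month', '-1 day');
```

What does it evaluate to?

2032-03-31

Adding +5 months to 2031-11-02 gives 2032-04-02.
`start of month` rewinds 2032-04-02 to 2032-04-01.
Going back 1 day from 2032-04-01 reaches 2032-03-31 (last day of March, 31 days).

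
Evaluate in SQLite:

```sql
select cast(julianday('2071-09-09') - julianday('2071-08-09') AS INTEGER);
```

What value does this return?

31

22 days remain in August 2071 after the 9th (31 − 9).
Then 9 days into September 2071.
Total: 22 + 9 = 31.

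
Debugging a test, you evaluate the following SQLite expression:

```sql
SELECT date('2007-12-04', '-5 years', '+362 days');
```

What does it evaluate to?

Adding -5 years to 2007-12-04 gives 2002-12-04.
Applying '+362 days' to 2002-12-04: counting 362 days forward gives 2003-12-01.

2003-12-01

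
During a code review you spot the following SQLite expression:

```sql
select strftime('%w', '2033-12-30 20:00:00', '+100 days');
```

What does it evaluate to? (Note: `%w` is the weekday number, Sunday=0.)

0

First apply '+100 days': 2033-12-30 20:00:00 → 2034-04-09 20:00:00.
2034-04-09 is a Sunday; with Sunday=0 that is 0.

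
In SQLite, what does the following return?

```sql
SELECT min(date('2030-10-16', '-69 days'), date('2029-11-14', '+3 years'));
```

date('2030-10-16', '-69 days') → 2030-08-08.
date('2029-11-14', '+3 years') → 2032-11-14.
Earlier of the two is 2030-08-08.

2030-08-08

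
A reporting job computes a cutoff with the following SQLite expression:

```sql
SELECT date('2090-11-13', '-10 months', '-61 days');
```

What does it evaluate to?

2089-11-13

Adding -10 months to 2090-11-13 gives 2090-01-13.
Applying '-61 days' to 2090-01-13: counting 61 days back gives 2089-11-13.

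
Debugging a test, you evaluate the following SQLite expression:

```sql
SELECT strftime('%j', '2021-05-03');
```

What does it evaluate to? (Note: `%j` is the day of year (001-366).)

123

Day-of-year for 2021-05-03: days since 2021-01-01 inclusive = 123, zero-padded to 123.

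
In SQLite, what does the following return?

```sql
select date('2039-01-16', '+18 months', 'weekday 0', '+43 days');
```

Adding +18 months to 2039-01-16 gives 2040-07-16.
`weekday 0` advances to the next Sunday; 2040-07-16 is a Monday, so it moves forward to 2040-07-22.
Applying '+43 days' to 2040-07-22: counting 43 days forward gives 2040-09-03.

2040-09-03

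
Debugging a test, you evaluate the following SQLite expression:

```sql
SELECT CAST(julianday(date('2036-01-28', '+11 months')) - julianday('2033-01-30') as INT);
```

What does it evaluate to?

Adding +11 months to 2036-01-28 gives 2036-12-28.
1 day remains in January 2033 after the 30th (31 − 30).
Full months from February 2033 through November 2036 contribute their day counts.
Then 28 days into December 2036.
Total: 1 + 28 + 31 + 30 + 31 + 30 + 31 + 31 + 30 + 31 + 30 + 31 + 31 + 28 + 31 + 30 + 31 + 30 + 31 + 31 + 30 + 31 + 30 + 31 + 31 + 28 + 31 + 30 + 31 + 30 + 31 + 31 + 30 + 31 + 30 + 31 + 31 + 29 + 31 + 30 + 31 + 30 + 31 + 31 + 30 + 31 + 30 + 28 = 1428.

1428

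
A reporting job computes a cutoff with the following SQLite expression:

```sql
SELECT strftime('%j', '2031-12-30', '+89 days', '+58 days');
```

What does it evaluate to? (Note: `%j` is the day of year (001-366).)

146

First apply '+89 days', '+58 days': 2031-12-30 → 2032-05-25.
Day-of-year for 2032-05-25: days since 2032-01-01 inclusive = 146, zero-padded to 146.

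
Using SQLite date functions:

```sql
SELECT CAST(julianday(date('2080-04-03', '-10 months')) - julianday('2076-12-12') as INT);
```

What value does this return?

903

Adding -10 months to 2080-04-03 gives 2079-06-03.
19 days remain in December 2076 after the 12th (31 − 12).
Full months from January 2077 through May 2079 contribute their day counts.
Then 3 days into June 2079.
Total: 19 + 31 + 28 + 31 + 30 + 31 + 30 + 31 + 31 + 30 + 31 + 30 + 31 + 31 + 28 + 31 + 30 + 31 + 30 + 31 + 31 + 30 + 31 + 30 + 31 + 31 + 28 + 31 + 30 + 31 + 3 = 903.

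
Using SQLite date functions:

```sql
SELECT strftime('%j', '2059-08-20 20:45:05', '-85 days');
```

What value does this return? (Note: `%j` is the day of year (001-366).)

147

First apply '-85 days': 2059-08-20 20:45:05 → 2059-05-27 20:45:05.
Day-of-year for 2059-05-27: days since 2059-01-01 inclusive = 147, zero-padded to 147.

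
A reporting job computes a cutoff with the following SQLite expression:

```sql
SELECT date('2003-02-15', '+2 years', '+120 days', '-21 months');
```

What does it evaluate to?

2003-09-15

Adding +2 years to 2003-02-15 gives 2005-02-15.
Applying '+120 days' to 2005-02-15: counting 120 days forward gives 2005-06-15.
Adding -21 months to 2005-06-15 gives 2003-09-15.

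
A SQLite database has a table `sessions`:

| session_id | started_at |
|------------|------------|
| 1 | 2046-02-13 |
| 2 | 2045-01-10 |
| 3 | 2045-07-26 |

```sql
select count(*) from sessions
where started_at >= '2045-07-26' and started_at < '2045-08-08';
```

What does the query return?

1

Rows in [2045-07-26, 2045-08-08): 2045-07-26 → 1 row.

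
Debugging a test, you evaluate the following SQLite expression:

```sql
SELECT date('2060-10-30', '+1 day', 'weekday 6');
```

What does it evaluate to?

Advancing 1 more day within October lands on 2060-10-31.
`weekday 6` advances to the next Saturday; 2060-10-31 is a Sunday, so it moves forward to 2060-11-06.

2060-11-06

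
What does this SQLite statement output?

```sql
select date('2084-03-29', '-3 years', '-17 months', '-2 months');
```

Adding -3 years to 2084-03-29 gives 2081-03-29.
Adding -17 months to 2081-03-29 gives 2079-10-29.
Adding -2 months to 2079-10-29 gives 2079-08-29.

2079-08-29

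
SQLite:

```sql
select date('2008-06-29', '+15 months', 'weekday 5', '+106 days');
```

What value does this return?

2010-01-16

Adding +15 months to 2008-06-29 gives 2009-09-29.
`weekday 5` advances to the next Friday; 2009-09-29 is a Tuesday, so it moves forward to 2009-10-02.
Applying '+106 days' to 2009-10-02: counting 106 days forward gives 2010-01-16.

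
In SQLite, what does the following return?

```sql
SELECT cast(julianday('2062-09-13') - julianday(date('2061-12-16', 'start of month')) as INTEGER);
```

`start of month` rewinds 2061-12-16 to 2061-12-01.
30 days remain in December 2061 after the 1st (31 − 1).
Full months from January 2062 through August 2062 contribute their day counts.
Then 13 days into September 2062.
Total: 30 + 31 + 28 + 31 + 30 + 31 + 30 + 31 + 31 + 13 = 286.

286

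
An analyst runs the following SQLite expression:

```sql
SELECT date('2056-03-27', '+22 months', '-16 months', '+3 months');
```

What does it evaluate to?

2056-12-27

Adding +22 months to 2056-03-27 gives 2058-01-27.
Adding -16 months to 2058-01-27 gives 2056-09-27.
Adding +3 months to 2056-09-27 gives 2056-12-27.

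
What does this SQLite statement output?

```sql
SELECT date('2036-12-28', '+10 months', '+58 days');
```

Adding +10 months to 2036-12-28 gives 2037-10-28.
Applying '+58 days' to 2037-10-28: counting 58 days forward gives 2037-12-25.

2037-12-25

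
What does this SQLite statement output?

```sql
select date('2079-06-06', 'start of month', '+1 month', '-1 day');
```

2079-06-30

`start of month` rewinds 2079-06-06 to 2079-06-01.
Adding +1 month to 2079-06-01 gives 2079-07-01.
Going back 1 day from 2079-07-01 reaches 2079-06-30 (last day of June, 30 days).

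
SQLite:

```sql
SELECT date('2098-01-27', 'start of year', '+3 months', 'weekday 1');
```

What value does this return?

2098-04-07

`start of year` rewinds 2098-01-27 to 2098-01-01.
Adding +3 months to 2098-01-01 gives 2098-04-01.
`weekday 1` advances to the next Monday; 2098-04-01 is a Tuesday, so it moves forward to 2098-04-07.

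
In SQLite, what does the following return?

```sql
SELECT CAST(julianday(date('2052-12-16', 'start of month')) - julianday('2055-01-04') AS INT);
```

-764

`start of month` rewinds 2052-12-16 to 2052-12-01.
30 days remain in December 2052 after the 1st (31 − 1).
Full months from January 2053 through December 2054 contribute their day counts.
Then 4 days into January 2055.
Total: 30 + 31 + 28 + 31 + 30 + 31 + 30 + 31 + 31 + 30 + 31 + 30 + 31 + 31 + 28 + 31 + 30 + 31 + 30 + 31 + 31 + 30 + 31 + 30 + 31 + 4 = 764.
The subtraction is earlier − later, so the result is −764 → -764.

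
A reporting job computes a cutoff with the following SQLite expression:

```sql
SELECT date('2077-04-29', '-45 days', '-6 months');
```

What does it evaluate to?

Applying '-45 days' to 2077-04-29: counting 45 days back gives 2077-03-15.
Adding -6 months to 2077-03-15 gives 2076-09-15.

2076-09-15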